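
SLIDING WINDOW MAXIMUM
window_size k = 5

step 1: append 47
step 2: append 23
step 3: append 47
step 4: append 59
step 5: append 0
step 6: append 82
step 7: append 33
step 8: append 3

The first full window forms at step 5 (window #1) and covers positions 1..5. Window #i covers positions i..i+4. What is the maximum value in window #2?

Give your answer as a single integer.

Answer: 82

Derivation:
step 1: append 47 -> window=[47] (not full yet)
step 2: append 23 -> window=[47, 23] (not full yet)
step 3: append 47 -> window=[47, 23, 47] (not full yet)
step 4: append 59 -> window=[47, 23, 47, 59] (not full yet)
step 5: append 0 -> window=[47, 23, 47, 59, 0] -> max=59
step 6: append 82 -> window=[23, 47, 59, 0, 82] -> max=82
Window #2 max = 82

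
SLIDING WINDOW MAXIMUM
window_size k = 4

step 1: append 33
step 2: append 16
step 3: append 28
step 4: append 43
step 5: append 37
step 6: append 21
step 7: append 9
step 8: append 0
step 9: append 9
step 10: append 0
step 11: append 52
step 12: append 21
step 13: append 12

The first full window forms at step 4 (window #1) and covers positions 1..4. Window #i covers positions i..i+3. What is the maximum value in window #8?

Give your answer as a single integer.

Answer: 52

Derivation:
step 1: append 33 -> window=[33] (not full yet)
step 2: append 16 -> window=[33, 16] (not full yet)
step 3: append 28 -> window=[33, 16, 28] (not full yet)
step 4: append 43 -> window=[33, 16, 28, 43] -> max=43
step 5: append 37 -> window=[16, 28, 43, 37] -> max=43
step 6: append 21 -> window=[28, 43, 37, 21] -> max=43
step 7: append 9 -> window=[43, 37, 21, 9] -> max=43
step 8: append 0 -> window=[37, 21, 9, 0] -> max=37
step 9: append 9 -> window=[21, 9, 0, 9] -> max=21
step 10: append 0 -> window=[9, 0, 9, 0] -> max=9
step 11: append 52 -> window=[0, 9, 0, 52] -> max=52
Window #8 max = 52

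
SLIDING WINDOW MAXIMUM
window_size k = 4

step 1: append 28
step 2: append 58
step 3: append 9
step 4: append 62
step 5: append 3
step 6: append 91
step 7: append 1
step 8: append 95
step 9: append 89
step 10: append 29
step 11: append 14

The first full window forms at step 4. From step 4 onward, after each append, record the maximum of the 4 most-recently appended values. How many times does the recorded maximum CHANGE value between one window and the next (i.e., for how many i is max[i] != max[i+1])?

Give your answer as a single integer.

step 1: append 28 -> window=[28] (not full yet)
step 2: append 58 -> window=[28, 58] (not full yet)
step 3: append 9 -> window=[28, 58, 9] (not full yet)
step 4: append 62 -> window=[28, 58, 9, 62] -> max=62
step 5: append 3 -> window=[58, 9, 62, 3] -> max=62
step 6: append 91 -> window=[9, 62, 3, 91] -> max=91
step 7: append 1 -> window=[62, 3, 91, 1] -> max=91
step 8: append 95 -> window=[3, 91, 1, 95] -> max=95
step 9: append 89 -> window=[91, 1, 95, 89] -> max=95
step 10: append 29 -> window=[1, 95, 89, 29] -> max=95
step 11: append 14 -> window=[95, 89, 29, 14] -> max=95
Recorded maximums: 62 62 91 91 95 95 95 95
Changes between consecutive maximums: 2

Answer: 2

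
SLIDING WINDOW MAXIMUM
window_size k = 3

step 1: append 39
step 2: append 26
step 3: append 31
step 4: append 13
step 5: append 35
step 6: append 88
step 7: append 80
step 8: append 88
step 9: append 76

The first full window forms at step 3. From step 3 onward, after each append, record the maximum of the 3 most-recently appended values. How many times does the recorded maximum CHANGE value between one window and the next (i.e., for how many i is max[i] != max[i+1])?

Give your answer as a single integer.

Answer: 3

Derivation:
step 1: append 39 -> window=[39] (not full yet)
step 2: append 26 -> window=[39, 26] (not full yet)
step 3: append 31 -> window=[39, 26, 31] -> max=39
step 4: append 13 -> window=[26, 31, 13] -> max=31
step 5: append 35 -> window=[31, 13, 35] -> max=35
step 6: append 88 -> window=[13, 35, 88] -> max=88
step 7: append 80 -> window=[35, 88, 80] -> max=88
step 8: append 88 -> window=[88, 80, 88] -> max=88
step 9: append 76 -> window=[80, 88, 76] -> max=88
Recorded maximums: 39 31 35 88 88 88 88
Changes between consecutive maximums: 3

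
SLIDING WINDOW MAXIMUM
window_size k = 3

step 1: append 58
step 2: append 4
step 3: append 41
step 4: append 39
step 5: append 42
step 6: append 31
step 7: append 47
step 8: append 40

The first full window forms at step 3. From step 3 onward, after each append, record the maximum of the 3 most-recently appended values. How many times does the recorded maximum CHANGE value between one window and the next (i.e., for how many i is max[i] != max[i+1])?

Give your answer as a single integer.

step 1: append 58 -> window=[58] (not full yet)
step 2: append 4 -> window=[58, 4] (not full yet)
step 3: append 41 -> window=[58, 4, 41] -> max=58
step 4: append 39 -> window=[4, 41, 39] -> max=41
step 5: append 42 -> window=[41, 39, 42] -> max=42
step 6: append 31 -> window=[39, 42, 31] -> max=42
step 7: append 47 -> window=[42, 31, 47] -> max=47
step 8: append 40 -> window=[31, 47, 40] -> max=47
Recorded maximums: 58 41 42 42 47 47
Changes between consecutive maximums: 3

Answer: 3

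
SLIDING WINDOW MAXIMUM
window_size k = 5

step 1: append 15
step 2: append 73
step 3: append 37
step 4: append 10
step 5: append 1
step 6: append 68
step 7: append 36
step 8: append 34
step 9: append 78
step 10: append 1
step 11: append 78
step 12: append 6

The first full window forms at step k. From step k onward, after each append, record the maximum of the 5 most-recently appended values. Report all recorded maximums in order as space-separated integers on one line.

step 1: append 15 -> window=[15] (not full yet)
step 2: append 73 -> window=[15, 73] (not full yet)
step 3: append 37 -> window=[15, 73, 37] (not full yet)
step 4: append 10 -> window=[15, 73, 37, 10] (not full yet)
step 5: append 1 -> window=[15, 73, 37, 10, 1] -> max=73
step 6: append 68 -> window=[73, 37, 10, 1, 68] -> max=73
step 7: append 36 -> window=[37, 10, 1, 68, 36] -> max=68
step 8: append 34 -> window=[10, 1, 68, 36, 34] -> max=68
step 9: append 78 -> window=[1, 68, 36, 34, 78] -> max=78
step 10: append 1 -> window=[68, 36, 34, 78, 1] -> max=78
step 11: append 78 -> window=[36, 34, 78, 1, 78] -> max=78
step 12: append 6 -> window=[34, 78, 1, 78, 6] -> max=78

Answer: 73 73 68 68 78 78 78 78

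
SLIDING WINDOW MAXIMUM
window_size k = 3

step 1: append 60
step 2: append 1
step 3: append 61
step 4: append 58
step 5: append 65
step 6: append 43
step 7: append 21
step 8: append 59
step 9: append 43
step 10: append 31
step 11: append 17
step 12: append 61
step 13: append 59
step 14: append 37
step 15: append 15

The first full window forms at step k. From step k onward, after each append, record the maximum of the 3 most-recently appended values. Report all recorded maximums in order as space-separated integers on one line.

step 1: append 60 -> window=[60] (not full yet)
step 2: append 1 -> window=[60, 1] (not full yet)
step 3: append 61 -> window=[60, 1, 61] -> max=61
step 4: append 58 -> window=[1, 61, 58] -> max=61
step 5: append 65 -> window=[61, 58, 65] -> max=65
step 6: append 43 -> window=[58, 65, 43] -> max=65
step 7: append 21 -> window=[65, 43, 21] -> max=65
step 8: append 59 -> window=[43, 21, 59] -> max=59
step 9: append 43 -> window=[21, 59, 43] -> max=59
step 10: append 31 -> window=[59, 43, 31] -> max=59
step 11: append 17 -> window=[43, 31, 17] -> max=43
step 12: append 61 -> window=[31, 17, 61] -> max=61
step 13: append 59 -> window=[17, 61, 59] -> max=61
step 14: append 37 -> window=[61, 59, 37] -> max=61
step 15: append 15 -> window=[59, 37, 15] -> max=59

Answer: 61 61 65 65 65 59 59 59 43 61 61 61 59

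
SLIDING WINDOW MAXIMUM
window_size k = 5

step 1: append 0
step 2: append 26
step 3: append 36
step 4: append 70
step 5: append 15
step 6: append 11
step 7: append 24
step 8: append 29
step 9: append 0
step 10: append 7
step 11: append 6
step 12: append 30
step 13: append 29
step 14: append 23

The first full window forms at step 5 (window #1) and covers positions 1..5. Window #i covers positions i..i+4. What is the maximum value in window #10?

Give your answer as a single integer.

Answer: 30

Derivation:
step 1: append 0 -> window=[0] (not full yet)
step 2: append 26 -> window=[0, 26] (not full yet)
step 3: append 36 -> window=[0, 26, 36] (not full yet)
step 4: append 70 -> window=[0, 26, 36, 70] (not full yet)
step 5: append 15 -> window=[0, 26, 36, 70, 15] -> max=70
step 6: append 11 -> window=[26, 36, 70, 15, 11] -> max=70
step 7: append 24 -> window=[36, 70, 15, 11, 24] -> max=70
step 8: append 29 -> window=[70, 15, 11, 24, 29] -> max=70
step 9: append 0 -> window=[15, 11, 24, 29, 0] -> max=29
step 10: append 7 -> window=[11, 24, 29, 0, 7] -> max=29
step 11: append 6 -> window=[24, 29, 0, 7, 6] -> max=29
step 12: append 30 -> window=[29, 0, 7, 6, 30] -> max=30
step 13: append 29 -> window=[0, 7, 6, 30, 29] -> max=30
step 14: append 23 -> window=[7, 6, 30, 29, 23] -> max=30
Window #10 max = 30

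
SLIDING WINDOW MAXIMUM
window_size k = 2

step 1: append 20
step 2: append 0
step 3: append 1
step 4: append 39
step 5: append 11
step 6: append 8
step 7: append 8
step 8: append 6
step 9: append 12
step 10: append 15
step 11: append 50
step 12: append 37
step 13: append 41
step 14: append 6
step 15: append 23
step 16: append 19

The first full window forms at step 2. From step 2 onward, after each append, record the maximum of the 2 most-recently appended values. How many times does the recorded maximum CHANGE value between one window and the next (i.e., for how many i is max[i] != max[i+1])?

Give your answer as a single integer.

step 1: append 20 -> window=[20] (not full yet)
step 2: append 0 -> window=[20, 0] -> max=20
step 3: append 1 -> window=[0, 1] -> max=1
step 4: append 39 -> window=[1, 39] -> max=39
step 5: append 11 -> window=[39, 11] -> max=39
step 6: append 8 -> window=[11, 8] -> max=11
step 7: append 8 -> window=[8, 8] -> max=8
step 8: append 6 -> window=[8, 6] -> max=8
step 9: append 12 -> window=[6, 12] -> max=12
step 10: append 15 -> window=[12, 15] -> max=15
step 11: append 50 -> window=[15, 50] -> max=50
step 12: append 37 -> window=[50, 37] -> max=50
step 13: append 41 -> window=[37, 41] -> max=41
step 14: append 6 -> window=[41, 6] -> max=41
step 15: append 23 -> window=[6, 23] -> max=23
step 16: append 19 -> window=[23, 19] -> max=23
Recorded maximums: 20 1 39 39 11 8 8 12 15 50 50 41 41 23 23
Changes between consecutive maximums: 9

Answer: 9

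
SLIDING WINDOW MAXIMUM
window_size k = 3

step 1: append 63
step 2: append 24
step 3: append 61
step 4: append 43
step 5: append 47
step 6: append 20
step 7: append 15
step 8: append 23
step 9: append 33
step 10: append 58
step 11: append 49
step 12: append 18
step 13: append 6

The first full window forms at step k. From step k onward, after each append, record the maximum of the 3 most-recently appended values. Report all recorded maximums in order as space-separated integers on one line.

Answer: 63 61 61 47 47 23 33 58 58 58 49

Derivation:
step 1: append 63 -> window=[63] (not full yet)
step 2: append 24 -> window=[63, 24] (not full yet)
step 3: append 61 -> window=[63, 24, 61] -> max=63
step 4: append 43 -> window=[24, 61, 43] -> max=61
step 5: append 47 -> window=[61, 43, 47] -> max=61
step 6: append 20 -> window=[43, 47, 20] -> max=47
step 7: append 15 -> window=[47, 20, 15] -> max=47
step 8: append 23 -> window=[20, 15, 23] -> max=23
step 9: append 33 -> window=[15, 23, 33] -> max=33
step 10: append 58 -> window=[23, 33, 58] -> max=58
step 11: append 49 -> window=[33, 58, 49] -> max=58
step 12: append 18 -> window=[58, 49, 18] -> max=58
step 13: append 6 -> window=[49, 18, 6] -> max=49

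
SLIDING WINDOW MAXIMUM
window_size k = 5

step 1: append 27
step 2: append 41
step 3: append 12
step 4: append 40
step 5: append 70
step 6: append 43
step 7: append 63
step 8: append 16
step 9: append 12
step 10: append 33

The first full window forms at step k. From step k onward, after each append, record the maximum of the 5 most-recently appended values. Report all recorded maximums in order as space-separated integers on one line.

step 1: append 27 -> window=[27] (not full yet)
step 2: append 41 -> window=[27, 41] (not full yet)
step 3: append 12 -> window=[27, 41, 12] (not full yet)
step 4: append 40 -> window=[27, 41, 12, 40] (not full yet)
step 5: append 70 -> window=[27, 41, 12, 40, 70] -> max=70
step 6: append 43 -> window=[41, 12, 40, 70, 43] -> max=70
step 7: append 63 -> window=[12, 40, 70, 43, 63] -> max=70
step 8: append 16 -> window=[40, 70, 43, 63, 16] -> max=70
step 9: append 12 -> window=[70, 43, 63, 16, 12] -> max=70
step 10: append 33 -> window=[43, 63, 16, 12, 33] -> max=63

Answer: 70 70 70 70 70 63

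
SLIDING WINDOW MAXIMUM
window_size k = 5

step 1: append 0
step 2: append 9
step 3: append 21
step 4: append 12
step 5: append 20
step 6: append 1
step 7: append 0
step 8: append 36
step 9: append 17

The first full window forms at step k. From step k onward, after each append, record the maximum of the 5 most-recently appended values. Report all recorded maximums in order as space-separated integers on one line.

step 1: append 0 -> window=[0] (not full yet)
step 2: append 9 -> window=[0, 9] (not full yet)
step 3: append 21 -> window=[0, 9, 21] (not full yet)
step 4: append 12 -> window=[0, 9, 21, 12] (not full yet)
step 5: append 20 -> window=[0, 9, 21, 12, 20] -> max=21
step 6: append 1 -> window=[9, 21, 12, 20, 1] -> max=21
step 7: append 0 -> window=[21, 12, 20, 1, 0] -> max=21
step 8: append 36 -> window=[12, 20, 1, 0, 36] -> max=36
step 9: append 17 -> window=[20, 1, 0, 36, 17] -> max=36

Answer: 21 21 21 36 36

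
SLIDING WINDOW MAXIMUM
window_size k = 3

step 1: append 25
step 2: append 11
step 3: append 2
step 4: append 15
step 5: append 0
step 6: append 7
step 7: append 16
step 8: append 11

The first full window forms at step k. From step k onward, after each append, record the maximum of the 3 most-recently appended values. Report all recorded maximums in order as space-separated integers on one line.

step 1: append 25 -> window=[25] (not full yet)
step 2: append 11 -> window=[25, 11] (not full yet)
step 3: append 2 -> window=[25, 11, 2] -> max=25
step 4: append 15 -> window=[11, 2, 15] -> max=15
step 5: append 0 -> window=[2, 15, 0] -> max=15
step 6: append 7 -> window=[15, 0, 7] -> max=15
step 7: append 16 -> window=[0, 7, 16] -> max=16
step 8: append 11 -> window=[7, 16, 11] -> max=16

Answer: 25 15 15 15 16 16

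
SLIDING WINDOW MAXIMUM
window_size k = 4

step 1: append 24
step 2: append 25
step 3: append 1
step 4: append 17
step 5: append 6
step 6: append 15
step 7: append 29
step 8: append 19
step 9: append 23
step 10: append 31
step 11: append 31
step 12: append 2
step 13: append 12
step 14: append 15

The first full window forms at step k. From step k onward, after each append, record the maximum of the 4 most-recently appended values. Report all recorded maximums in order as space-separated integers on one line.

Answer: 25 25 17 29 29 29 31 31 31 31 31

Derivation:
step 1: append 24 -> window=[24] (not full yet)
step 2: append 25 -> window=[24, 25] (not full yet)
step 3: append 1 -> window=[24, 25, 1] (not full yet)
step 4: append 17 -> window=[24, 25, 1, 17] -> max=25
step 5: append 6 -> window=[25, 1, 17, 6] -> max=25
step 6: append 15 -> window=[1, 17, 6, 15] -> max=17
step 7: append 29 -> window=[17, 6, 15, 29] -> max=29
step 8: append 19 -> window=[6, 15, 29, 19] -> max=29
step 9: append 23 -> window=[15, 29, 19, 23] -> max=29
step 10: append 31 -> window=[29, 19, 23, 31] -> max=31
step 11: append 31 -> window=[19, 23, 31, 31] -> max=31
step 12: append 2 -> window=[23, 31, 31, 2] -> max=31
step 13: append 12 -> window=[31, 31, 2, 12] -> max=31
step 14: append 15 -> window=[31, 2, 12, 15] -> max=31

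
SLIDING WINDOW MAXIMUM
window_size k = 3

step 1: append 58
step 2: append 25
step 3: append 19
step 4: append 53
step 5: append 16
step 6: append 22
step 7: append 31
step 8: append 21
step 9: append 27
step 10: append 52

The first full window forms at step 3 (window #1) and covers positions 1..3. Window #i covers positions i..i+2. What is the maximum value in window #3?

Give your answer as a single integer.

Answer: 53

Derivation:
step 1: append 58 -> window=[58] (not full yet)
step 2: append 25 -> window=[58, 25] (not full yet)
step 3: append 19 -> window=[58, 25, 19] -> max=58
step 4: append 53 -> window=[25, 19, 53] -> max=53
step 5: append 16 -> window=[19, 53, 16] -> max=53
Window #3 max = 53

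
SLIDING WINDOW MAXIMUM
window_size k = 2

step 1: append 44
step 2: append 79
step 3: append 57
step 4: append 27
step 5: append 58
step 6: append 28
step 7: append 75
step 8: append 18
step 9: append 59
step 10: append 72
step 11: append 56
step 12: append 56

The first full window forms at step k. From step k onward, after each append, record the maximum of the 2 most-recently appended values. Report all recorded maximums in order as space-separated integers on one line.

step 1: append 44 -> window=[44] (not full yet)
step 2: append 79 -> window=[44, 79] -> max=79
step 3: append 57 -> window=[79, 57] -> max=79
step 4: append 27 -> window=[57, 27] -> max=57
step 5: append 58 -> window=[27, 58] -> max=58
step 6: append 28 -> window=[58, 28] -> max=58
step 7: append 75 -> window=[28, 75] -> max=75
step 8: append 18 -> window=[75, 18] -> max=75
step 9: append 59 -> window=[18, 59] -> max=59
step 10: append 72 -> window=[59, 72] -> max=72
step 11: append 56 -> window=[72, 56] -> max=72
step 12: append 56 -> window=[56, 56] -> max=56

Answer: 79 79 57 58 58 75 75 59 72 72 56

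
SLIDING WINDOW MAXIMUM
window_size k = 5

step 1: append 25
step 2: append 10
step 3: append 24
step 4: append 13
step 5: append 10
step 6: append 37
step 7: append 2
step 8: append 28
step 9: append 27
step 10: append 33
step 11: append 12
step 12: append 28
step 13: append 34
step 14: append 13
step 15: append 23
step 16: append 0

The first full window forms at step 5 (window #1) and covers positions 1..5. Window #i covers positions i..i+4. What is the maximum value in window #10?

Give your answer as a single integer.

Answer: 34

Derivation:
step 1: append 25 -> window=[25] (not full yet)
step 2: append 10 -> window=[25, 10] (not full yet)
step 3: append 24 -> window=[25, 10, 24] (not full yet)
step 4: append 13 -> window=[25, 10, 24, 13] (not full yet)
step 5: append 10 -> window=[25, 10, 24, 13, 10] -> max=25
step 6: append 37 -> window=[10, 24, 13, 10, 37] -> max=37
step 7: append 2 -> window=[24, 13, 10, 37, 2] -> max=37
step 8: append 28 -> window=[13, 10, 37, 2, 28] -> max=37
step 9: append 27 -> window=[10, 37, 2, 28, 27] -> max=37
step 10: append 33 -> window=[37, 2, 28, 27, 33] -> max=37
step 11: append 12 -> window=[2, 28, 27, 33, 12] -> max=33
step 12: append 28 -> window=[28, 27, 33, 12, 28] -> max=33
step 13: append 34 -> window=[27, 33, 12, 28, 34] -> max=34
step 14: append 13 -> window=[33, 12, 28, 34, 13] -> max=34
Window #10 max = 34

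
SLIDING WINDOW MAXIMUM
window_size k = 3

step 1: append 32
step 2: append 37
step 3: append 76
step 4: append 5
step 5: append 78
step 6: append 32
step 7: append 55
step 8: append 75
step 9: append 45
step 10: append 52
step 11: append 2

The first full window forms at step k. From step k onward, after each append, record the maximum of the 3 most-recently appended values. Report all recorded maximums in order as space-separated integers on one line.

step 1: append 32 -> window=[32] (not full yet)
step 2: append 37 -> window=[32, 37] (not full yet)
step 3: append 76 -> window=[32, 37, 76] -> max=76
step 4: append 5 -> window=[37, 76, 5] -> max=76
step 5: append 78 -> window=[76, 5, 78] -> max=78
step 6: append 32 -> window=[5, 78, 32] -> max=78
step 7: append 55 -> window=[78, 32, 55] -> max=78
step 8: append 75 -> window=[32, 55, 75] -> max=75
step 9: append 45 -> window=[55, 75, 45] -> max=75
step 10: append 52 -> window=[75, 45, 52] -> max=75
step 11: append 2 -> window=[45, 52, 2] -> max=52

Answer: 76 76 78 78 78 75 75 75 52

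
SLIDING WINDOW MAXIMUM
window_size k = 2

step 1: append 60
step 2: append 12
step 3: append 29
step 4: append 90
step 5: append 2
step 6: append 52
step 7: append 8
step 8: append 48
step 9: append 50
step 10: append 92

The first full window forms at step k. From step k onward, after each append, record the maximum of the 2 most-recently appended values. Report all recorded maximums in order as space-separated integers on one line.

Answer: 60 29 90 90 52 52 48 50 92

Derivation:
step 1: append 60 -> window=[60] (not full yet)
step 2: append 12 -> window=[60, 12] -> max=60
step 3: append 29 -> window=[12, 29] -> max=29
step 4: append 90 -> window=[29, 90] -> max=90
step 5: append 2 -> window=[90, 2] -> max=90
step 6: append 52 -> window=[2, 52] -> max=52
step 7: append 8 -> window=[52, 8] -> max=52
step 8: append 48 -> window=[8, 48] -> max=48
step 9: append 50 -> window=[48, 50] -> max=50
step 10: append 92 -> window=[50, 92] -> max=92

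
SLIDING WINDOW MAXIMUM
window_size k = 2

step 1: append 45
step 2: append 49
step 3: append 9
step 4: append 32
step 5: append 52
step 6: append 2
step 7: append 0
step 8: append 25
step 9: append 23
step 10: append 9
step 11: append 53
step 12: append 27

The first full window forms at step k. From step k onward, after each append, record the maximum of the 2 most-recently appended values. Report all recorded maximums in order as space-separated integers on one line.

step 1: append 45 -> window=[45] (not full yet)
step 2: append 49 -> window=[45, 49] -> max=49
step 3: append 9 -> window=[49, 9] -> max=49
step 4: append 32 -> window=[9, 32] -> max=32
step 5: append 52 -> window=[32, 52] -> max=52
step 6: append 2 -> window=[52, 2] -> max=52
step 7: append 0 -> window=[2, 0] -> max=2
step 8: append 25 -> window=[0, 25] -> max=25
step 9: append 23 -> window=[25, 23] -> max=25
step 10: append 9 -> window=[23, 9] -> max=23
step 11: append 53 -> window=[9, 53] -> max=53
step 12: append 27 -> window=[53, 27] -> max=53

Answer: 49 49 32 52 52 2 25 25 23 53 53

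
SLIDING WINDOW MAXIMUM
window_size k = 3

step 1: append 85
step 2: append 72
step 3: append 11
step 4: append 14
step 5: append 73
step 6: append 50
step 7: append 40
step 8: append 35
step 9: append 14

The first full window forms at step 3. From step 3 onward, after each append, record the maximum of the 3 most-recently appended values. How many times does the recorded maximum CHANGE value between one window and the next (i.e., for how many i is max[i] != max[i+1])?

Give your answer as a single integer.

step 1: append 85 -> window=[85] (not full yet)
step 2: append 72 -> window=[85, 72] (not full yet)
step 3: append 11 -> window=[85, 72, 11] -> max=85
step 4: append 14 -> window=[72, 11, 14] -> max=72
step 5: append 73 -> window=[11, 14, 73] -> max=73
step 6: append 50 -> window=[14, 73, 50] -> max=73
step 7: append 40 -> window=[73, 50, 40] -> max=73
step 8: append 35 -> window=[50, 40, 35] -> max=50
step 9: append 14 -> window=[40, 35, 14] -> max=40
Recorded maximums: 85 72 73 73 73 50 40
Changes between consecutive maximums: 4

Answer: 4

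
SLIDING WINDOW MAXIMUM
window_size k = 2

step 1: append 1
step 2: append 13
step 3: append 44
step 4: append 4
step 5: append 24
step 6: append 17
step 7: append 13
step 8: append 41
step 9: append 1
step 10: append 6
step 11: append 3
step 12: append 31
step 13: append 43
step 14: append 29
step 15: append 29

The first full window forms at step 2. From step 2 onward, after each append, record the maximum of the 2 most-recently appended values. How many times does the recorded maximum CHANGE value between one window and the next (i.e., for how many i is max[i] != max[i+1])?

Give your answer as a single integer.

step 1: append 1 -> window=[1] (not full yet)
step 2: append 13 -> window=[1, 13] -> max=13
step 3: append 44 -> window=[13, 44] -> max=44
step 4: append 4 -> window=[44, 4] -> max=44
step 5: append 24 -> window=[4, 24] -> max=24
step 6: append 17 -> window=[24, 17] -> max=24
step 7: append 13 -> window=[17, 13] -> max=17
step 8: append 41 -> window=[13, 41] -> max=41
step 9: append 1 -> window=[41, 1] -> max=41
step 10: append 6 -> window=[1, 6] -> max=6
step 11: append 3 -> window=[6, 3] -> max=6
step 12: append 31 -> window=[3, 31] -> max=31
step 13: append 43 -> window=[31, 43] -> max=43
step 14: append 29 -> window=[43, 29] -> max=43
step 15: append 29 -> window=[29, 29] -> max=29
Recorded maximums: 13 44 44 24 24 17 41 41 6 6 31 43 43 29
Changes between consecutive maximums: 8

Answer: 8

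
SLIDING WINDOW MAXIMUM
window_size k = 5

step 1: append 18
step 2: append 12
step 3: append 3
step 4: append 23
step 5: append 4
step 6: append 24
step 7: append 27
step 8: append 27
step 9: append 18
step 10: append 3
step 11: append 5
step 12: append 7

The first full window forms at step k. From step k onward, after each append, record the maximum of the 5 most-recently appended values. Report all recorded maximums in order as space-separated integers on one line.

step 1: append 18 -> window=[18] (not full yet)
step 2: append 12 -> window=[18, 12] (not full yet)
step 3: append 3 -> window=[18, 12, 3] (not full yet)
step 4: append 23 -> window=[18, 12, 3, 23] (not full yet)
step 5: append 4 -> window=[18, 12, 3, 23, 4] -> max=23
step 6: append 24 -> window=[12, 3, 23, 4, 24] -> max=24
step 7: append 27 -> window=[3, 23, 4, 24, 27] -> max=27
step 8: append 27 -> window=[23, 4, 24, 27, 27] -> max=27
step 9: append 18 -> window=[4, 24, 27, 27, 18] -> max=27
step 10: append 3 -> window=[24, 27, 27, 18, 3] -> max=27
step 11: append 5 -> window=[27, 27, 18, 3, 5] -> max=27
step 12: append 7 -> window=[27, 18, 3, 5, 7] -> max=27

Answer: 23 24 27 27 27 27 27 27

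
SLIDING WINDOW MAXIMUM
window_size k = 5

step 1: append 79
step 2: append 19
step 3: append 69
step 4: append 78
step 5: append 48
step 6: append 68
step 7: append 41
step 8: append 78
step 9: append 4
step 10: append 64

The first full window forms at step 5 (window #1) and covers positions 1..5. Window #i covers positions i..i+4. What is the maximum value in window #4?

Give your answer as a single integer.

step 1: append 79 -> window=[79] (not full yet)
step 2: append 19 -> window=[79, 19] (not full yet)
step 3: append 69 -> window=[79, 19, 69] (not full yet)
step 4: append 78 -> window=[79, 19, 69, 78] (not full yet)
step 5: append 48 -> window=[79, 19, 69, 78, 48] -> max=79
step 6: append 68 -> window=[19, 69, 78, 48, 68] -> max=78
step 7: append 41 -> window=[69, 78, 48, 68, 41] -> max=78
step 8: append 78 -> window=[78, 48, 68, 41, 78] -> max=78
Window #4 max = 78

Answer: 78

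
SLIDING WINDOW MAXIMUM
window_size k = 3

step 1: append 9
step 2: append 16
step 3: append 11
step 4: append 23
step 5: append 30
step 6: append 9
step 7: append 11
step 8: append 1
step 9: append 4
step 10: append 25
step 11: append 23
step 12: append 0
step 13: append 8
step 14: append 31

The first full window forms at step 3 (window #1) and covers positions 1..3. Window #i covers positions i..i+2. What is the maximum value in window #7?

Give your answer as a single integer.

step 1: append 9 -> window=[9] (not full yet)
step 2: append 16 -> window=[9, 16] (not full yet)
step 3: append 11 -> window=[9, 16, 11] -> max=16
step 4: append 23 -> window=[16, 11, 23] -> max=23
step 5: append 30 -> window=[11, 23, 30] -> max=30
step 6: append 9 -> window=[23, 30, 9] -> max=30
step 7: append 11 -> window=[30, 9, 11] -> max=30
step 8: append 1 -> window=[9, 11, 1] -> max=11
step 9: append 4 -> window=[11, 1, 4] -> max=11
Window #7 max = 11

Answer: 11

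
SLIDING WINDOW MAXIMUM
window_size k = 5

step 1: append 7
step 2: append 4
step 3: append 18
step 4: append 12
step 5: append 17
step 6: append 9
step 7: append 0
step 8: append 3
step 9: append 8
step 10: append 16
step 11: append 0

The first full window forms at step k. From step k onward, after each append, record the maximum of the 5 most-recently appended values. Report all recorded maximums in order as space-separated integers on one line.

step 1: append 7 -> window=[7] (not full yet)
step 2: append 4 -> window=[7, 4] (not full yet)
step 3: append 18 -> window=[7, 4, 18] (not full yet)
step 4: append 12 -> window=[7, 4, 18, 12] (not full yet)
step 5: append 17 -> window=[7, 4, 18, 12, 17] -> max=18
step 6: append 9 -> window=[4, 18, 12, 17, 9] -> max=18
step 7: append 0 -> window=[18, 12, 17, 9, 0] -> max=18
step 8: append 3 -> window=[12, 17, 9, 0, 3] -> max=17
step 9: append 8 -> window=[17, 9, 0, 3, 8] -> max=17
step 10: append 16 -> window=[9, 0, 3, 8, 16] -> max=16
step 11: append 0 -> window=[0, 3, 8, 16, 0] -> max=16

Answer: 18 18 18 17 17 16 16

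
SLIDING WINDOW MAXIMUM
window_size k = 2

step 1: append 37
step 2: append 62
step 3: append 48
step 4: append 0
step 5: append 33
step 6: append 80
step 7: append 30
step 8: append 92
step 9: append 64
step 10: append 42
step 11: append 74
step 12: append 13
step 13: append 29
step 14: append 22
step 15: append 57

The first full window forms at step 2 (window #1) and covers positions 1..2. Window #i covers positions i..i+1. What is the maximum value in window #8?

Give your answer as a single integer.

step 1: append 37 -> window=[37] (not full yet)
step 2: append 62 -> window=[37, 62] -> max=62
step 3: append 48 -> window=[62, 48] -> max=62
step 4: append 0 -> window=[48, 0] -> max=48
step 5: append 33 -> window=[0, 33] -> max=33
step 6: append 80 -> window=[33, 80] -> max=80
step 7: append 30 -> window=[80, 30] -> max=80
step 8: append 92 -> window=[30, 92] -> max=92
step 9: append 64 -> window=[92, 64] -> max=92
Window #8 max = 92

Answer: 92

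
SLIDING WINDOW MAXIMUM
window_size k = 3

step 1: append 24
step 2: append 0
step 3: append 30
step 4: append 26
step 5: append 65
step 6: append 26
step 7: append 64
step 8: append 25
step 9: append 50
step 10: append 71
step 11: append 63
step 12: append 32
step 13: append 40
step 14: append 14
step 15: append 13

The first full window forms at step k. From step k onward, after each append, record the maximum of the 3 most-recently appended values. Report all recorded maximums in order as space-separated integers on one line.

Answer: 30 30 65 65 65 64 64 71 71 71 63 40 40

Derivation:
step 1: append 24 -> window=[24] (not full yet)
step 2: append 0 -> window=[24, 0] (not full yet)
step 3: append 30 -> window=[24, 0, 30] -> max=30
step 4: append 26 -> window=[0, 30, 26] -> max=30
step 5: append 65 -> window=[30, 26, 65] -> max=65
step 6: append 26 -> window=[26, 65, 26] -> max=65
step 7: append 64 -> window=[65, 26, 64] -> max=65
step 8: append 25 -> window=[26, 64, 25] -> max=64
step 9: append 50 -> window=[64, 25, 50] -> max=64
step 10: append 71 -> window=[25, 50, 71] -> max=71
step 11: append 63 -> window=[50, 71, 63] -> max=71
step 12: append 32 -> window=[71, 63, 32] -> max=71
step 13: append 40 -> window=[63, 32, 40] -> max=63
step 14: append 14 -> window=[32, 40, 14] -> max=40
step 15: append 13 -> window=[40, 14, 13] -> max=40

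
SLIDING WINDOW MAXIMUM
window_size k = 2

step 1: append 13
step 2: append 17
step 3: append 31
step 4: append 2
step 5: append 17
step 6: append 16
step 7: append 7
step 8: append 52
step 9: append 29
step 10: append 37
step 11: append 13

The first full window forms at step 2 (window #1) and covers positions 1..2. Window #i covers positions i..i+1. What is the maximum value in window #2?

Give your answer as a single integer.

step 1: append 13 -> window=[13] (not full yet)
step 2: append 17 -> window=[13, 17] -> max=17
step 3: append 31 -> window=[17, 31] -> max=31
Window #2 max = 31

Answer: 31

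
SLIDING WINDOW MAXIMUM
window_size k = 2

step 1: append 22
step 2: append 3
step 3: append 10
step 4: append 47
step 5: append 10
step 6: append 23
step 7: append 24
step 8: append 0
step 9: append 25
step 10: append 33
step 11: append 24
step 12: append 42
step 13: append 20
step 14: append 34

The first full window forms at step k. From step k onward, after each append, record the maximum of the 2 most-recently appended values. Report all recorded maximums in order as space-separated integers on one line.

Answer: 22 10 47 47 23 24 24 25 33 33 42 42 34

Derivation:
step 1: append 22 -> window=[22] (not full yet)
step 2: append 3 -> window=[22, 3] -> max=22
step 3: append 10 -> window=[3, 10] -> max=10
step 4: append 47 -> window=[10, 47] -> max=47
step 5: append 10 -> window=[47, 10] -> max=47
step 6: append 23 -> window=[10, 23] -> max=23
step 7: append 24 -> window=[23, 24] -> max=24
step 8: append 0 -> window=[24, 0] -> max=24
step 9: append 25 -> window=[0, 25] -> max=25
step 10: append 33 -> window=[25, 33] -> max=33
step 11: append 24 -> window=[33, 24] -> max=33
step 12: append 42 -> window=[24, 42] -> max=42
step 13: append 20 -> window=[42, 20] -> max=42
step 14: append 34 -> window=[20, 34] -> max=34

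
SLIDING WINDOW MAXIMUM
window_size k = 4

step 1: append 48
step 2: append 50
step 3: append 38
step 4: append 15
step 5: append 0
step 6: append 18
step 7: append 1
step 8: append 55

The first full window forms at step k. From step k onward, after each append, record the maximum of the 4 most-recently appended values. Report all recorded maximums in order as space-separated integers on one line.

Answer: 50 50 38 18 55

Derivation:
step 1: append 48 -> window=[48] (not full yet)
step 2: append 50 -> window=[48, 50] (not full yet)
step 3: append 38 -> window=[48, 50, 38] (not full yet)
step 4: append 15 -> window=[48, 50, 38, 15] -> max=50
step 5: append 0 -> window=[50, 38, 15, 0] -> max=50
step 6: append 18 -> window=[38, 15, 0, 18] -> max=38
step 7: append 1 -> window=[15, 0, 18, 1] -> max=18
step 8: append 55 -> window=[0, 18, 1, 55] -> max=55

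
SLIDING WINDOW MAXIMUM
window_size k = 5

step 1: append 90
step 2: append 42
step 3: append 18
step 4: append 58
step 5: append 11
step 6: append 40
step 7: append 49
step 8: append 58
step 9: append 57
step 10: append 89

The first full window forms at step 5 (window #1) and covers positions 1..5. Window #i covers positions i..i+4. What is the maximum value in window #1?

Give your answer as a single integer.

Answer: 90

Derivation:
step 1: append 90 -> window=[90] (not full yet)
step 2: append 42 -> window=[90, 42] (not full yet)
step 3: append 18 -> window=[90, 42, 18] (not full yet)
step 4: append 58 -> window=[90, 42, 18, 58] (not full yet)
step 5: append 11 -> window=[90, 42, 18, 58, 11] -> max=90
Window #1 max = 90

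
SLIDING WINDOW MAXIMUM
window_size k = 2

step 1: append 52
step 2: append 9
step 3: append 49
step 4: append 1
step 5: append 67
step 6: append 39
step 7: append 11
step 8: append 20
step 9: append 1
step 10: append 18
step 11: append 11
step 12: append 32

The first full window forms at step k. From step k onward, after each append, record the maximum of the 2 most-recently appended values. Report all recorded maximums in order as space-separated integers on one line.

step 1: append 52 -> window=[52] (not full yet)
step 2: append 9 -> window=[52, 9] -> max=52
step 3: append 49 -> window=[9, 49] -> max=49
step 4: append 1 -> window=[49, 1] -> max=49
step 5: append 67 -> window=[1, 67] -> max=67
step 6: append 39 -> window=[67, 39] -> max=67
step 7: append 11 -> window=[39, 11] -> max=39
step 8: append 20 -> window=[11, 20] -> max=20
step 9: append 1 -> window=[20, 1] -> max=20
step 10: append 18 -> window=[1, 18] -> max=18
step 11: append 11 -> window=[18, 11] -> max=18
step 12: append 32 -> window=[11, 32] -> max=32

Answer: 52 49 49 67 67 39 20 20 18 18 32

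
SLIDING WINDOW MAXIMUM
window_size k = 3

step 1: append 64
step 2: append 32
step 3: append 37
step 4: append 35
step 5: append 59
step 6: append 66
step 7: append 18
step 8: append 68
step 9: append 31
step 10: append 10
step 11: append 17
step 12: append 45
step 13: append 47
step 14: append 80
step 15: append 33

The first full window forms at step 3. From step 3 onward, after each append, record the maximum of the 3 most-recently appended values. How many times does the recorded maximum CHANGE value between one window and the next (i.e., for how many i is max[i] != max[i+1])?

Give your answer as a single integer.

Answer: 8

Derivation:
step 1: append 64 -> window=[64] (not full yet)
step 2: append 32 -> window=[64, 32] (not full yet)
step 3: append 37 -> window=[64, 32, 37] -> max=64
step 4: append 35 -> window=[32, 37, 35] -> max=37
step 5: append 59 -> window=[37, 35, 59] -> max=59
step 6: append 66 -> window=[35, 59, 66] -> max=66
step 7: append 18 -> window=[59, 66, 18] -> max=66
step 8: append 68 -> window=[66, 18, 68] -> max=68
step 9: append 31 -> window=[18, 68, 31] -> max=68
step 10: append 10 -> window=[68, 31, 10] -> max=68
step 11: append 17 -> window=[31, 10, 17] -> max=31
step 12: append 45 -> window=[10, 17, 45] -> max=45
step 13: append 47 -> window=[17, 45, 47] -> max=47
step 14: append 80 -> window=[45, 47, 80] -> max=80
step 15: append 33 -> window=[47, 80, 33] -> max=80
Recorded maximums: 64 37 59 66 66 68 68 68 31 45 47 80 80
Changes between consecutive maximums: 8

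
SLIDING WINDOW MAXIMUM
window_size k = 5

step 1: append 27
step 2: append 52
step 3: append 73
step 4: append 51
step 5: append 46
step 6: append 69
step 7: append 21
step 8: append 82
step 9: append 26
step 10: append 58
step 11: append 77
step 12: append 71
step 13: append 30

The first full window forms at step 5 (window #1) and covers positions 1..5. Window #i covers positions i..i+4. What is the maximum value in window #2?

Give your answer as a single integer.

step 1: append 27 -> window=[27] (not full yet)
step 2: append 52 -> window=[27, 52] (not full yet)
step 3: append 73 -> window=[27, 52, 73] (not full yet)
step 4: append 51 -> window=[27, 52, 73, 51] (not full yet)
step 5: append 46 -> window=[27, 52, 73, 51, 46] -> max=73
step 6: append 69 -> window=[52, 73, 51, 46, 69] -> max=73
Window #2 max = 73

Answer: 73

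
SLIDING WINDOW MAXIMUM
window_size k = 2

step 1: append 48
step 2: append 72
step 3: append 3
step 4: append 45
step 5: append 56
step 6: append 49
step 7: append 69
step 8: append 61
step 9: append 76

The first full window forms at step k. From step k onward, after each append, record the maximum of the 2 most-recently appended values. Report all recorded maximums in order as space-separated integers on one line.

Answer: 72 72 45 56 56 69 69 76

Derivation:
step 1: append 48 -> window=[48] (not full yet)
step 2: append 72 -> window=[48, 72] -> max=72
step 3: append 3 -> window=[72, 3] -> max=72
step 4: append 45 -> window=[3, 45] -> max=45
step 5: append 56 -> window=[45, 56] -> max=56
step 6: append 49 -> window=[56, 49] -> max=56
step 7: append 69 -> window=[49, 69] -> max=69
step 8: append 61 -> window=[69, 61] -> max=69
step 9: append 76 -> window=[61, 76] -> max=76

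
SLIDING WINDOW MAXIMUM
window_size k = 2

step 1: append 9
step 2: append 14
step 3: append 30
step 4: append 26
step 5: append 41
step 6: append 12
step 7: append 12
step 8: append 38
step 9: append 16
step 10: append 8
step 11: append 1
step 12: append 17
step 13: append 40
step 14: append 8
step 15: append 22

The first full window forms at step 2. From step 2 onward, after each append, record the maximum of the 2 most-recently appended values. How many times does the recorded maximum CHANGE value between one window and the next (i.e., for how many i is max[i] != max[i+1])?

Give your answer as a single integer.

Answer: 9

Derivation:
step 1: append 9 -> window=[9] (not full yet)
step 2: append 14 -> window=[9, 14] -> max=14
step 3: append 30 -> window=[14, 30] -> max=30
step 4: append 26 -> window=[30, 26] -> max=30
step 5: append 41 -> window=[26, 41] -> max=41
step 6: append 12 -> window=[41, 12] -> max=41
step 7: append 12 -> window=[12, 12] -> max=12
step 8: append 38 -> window=[12, 38] -> max=38
step 9: append 16 -> window=[38, 16] -> max=38
step 10: append 8 -> window=[16, 8] -> max=16
step 11: append 1 -> window=[8, 1] -> max=8
step 12: append 17 -> window=[1, 17] -> max=17
step 13: append 40 -> window=[17, 40] -> max=40
step 14: append 8 -> window=[40, 8] -> max=40
step 15: append 22 -> window=[8, 22] -> max=22
Recorded maximums: 14 30 30 41 41 12 38 38 16 8 17 40 40 22
Changes between consecutive maximums: 9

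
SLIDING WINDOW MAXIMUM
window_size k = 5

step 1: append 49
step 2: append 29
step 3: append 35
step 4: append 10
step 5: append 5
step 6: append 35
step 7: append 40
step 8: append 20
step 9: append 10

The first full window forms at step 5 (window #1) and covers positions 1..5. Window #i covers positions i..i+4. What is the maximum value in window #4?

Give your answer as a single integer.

Answer: 40

Derivation:
step 1: append 49 -> window=[49] (not full yet)
step 2: append 29 -> window=[49, 29] (not full yet)
step 3: append 35 -> window=[49, 29, 35] (not full yet)
step 4: append 10 -> window=[49, 29, 35, 10] (not full yet)
step 5: append 5 -> window=[49, 29, 35, 10, 5] -> max=49
step 6: append 35 -> window=[29, 35, 10, 5, 35] -> max=35
step 7: append 40 -> window=[35, 10, 5, 35, 40] -> max=40
step 8: append 20 -> window=[10, 5, 35, 40, 20] -> max=40
Window #4 max = 40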